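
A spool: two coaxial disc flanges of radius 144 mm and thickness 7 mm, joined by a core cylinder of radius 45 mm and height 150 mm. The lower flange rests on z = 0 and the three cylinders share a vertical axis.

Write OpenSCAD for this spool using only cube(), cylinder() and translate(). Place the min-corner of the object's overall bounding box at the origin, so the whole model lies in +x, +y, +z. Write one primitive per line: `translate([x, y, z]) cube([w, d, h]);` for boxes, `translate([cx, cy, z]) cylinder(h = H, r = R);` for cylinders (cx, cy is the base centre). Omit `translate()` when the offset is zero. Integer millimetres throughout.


translate([144, 144, 0]) cylinder(h = 7, r = 144);
translate([144, 144, 7]) cylinder(h = 150, r = 45);
translate([144, 144, 157]) cylinder(h = 7, r = 144);


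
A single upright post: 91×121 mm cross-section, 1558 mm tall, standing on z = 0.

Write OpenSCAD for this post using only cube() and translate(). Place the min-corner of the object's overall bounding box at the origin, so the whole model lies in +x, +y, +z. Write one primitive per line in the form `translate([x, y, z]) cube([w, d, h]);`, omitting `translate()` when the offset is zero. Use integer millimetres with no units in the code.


cube([91, 121, 1558]);


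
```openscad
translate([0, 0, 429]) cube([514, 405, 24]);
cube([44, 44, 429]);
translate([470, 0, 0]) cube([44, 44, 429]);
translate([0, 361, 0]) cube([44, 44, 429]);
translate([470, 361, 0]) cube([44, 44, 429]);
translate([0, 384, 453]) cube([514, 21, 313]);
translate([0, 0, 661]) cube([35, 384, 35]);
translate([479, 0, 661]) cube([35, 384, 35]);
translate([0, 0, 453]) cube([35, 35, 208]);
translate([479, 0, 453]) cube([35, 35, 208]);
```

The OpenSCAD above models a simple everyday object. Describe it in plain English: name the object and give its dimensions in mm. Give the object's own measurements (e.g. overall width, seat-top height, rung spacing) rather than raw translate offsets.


A chair. The seat is a 514×405×24 mm slab with its top at z = 453 mm, on four 44×44 mm corner legs (flush with the seat edges, standing on z = 0). A flat backrest 21 mm thick, 313 mm tall, spans the full seat width and rises from the seat top along its +y edge, rear face flush with the rear of the seat. Two armrests of 35×35 mm section run along each side from the seat's front edge to the front of the backrest, top faces 243 mm above the seat top and outer faces flush with the seat's x-edges; a 35×35 mm post under the front of each armrest stands on the seat at the front corner.


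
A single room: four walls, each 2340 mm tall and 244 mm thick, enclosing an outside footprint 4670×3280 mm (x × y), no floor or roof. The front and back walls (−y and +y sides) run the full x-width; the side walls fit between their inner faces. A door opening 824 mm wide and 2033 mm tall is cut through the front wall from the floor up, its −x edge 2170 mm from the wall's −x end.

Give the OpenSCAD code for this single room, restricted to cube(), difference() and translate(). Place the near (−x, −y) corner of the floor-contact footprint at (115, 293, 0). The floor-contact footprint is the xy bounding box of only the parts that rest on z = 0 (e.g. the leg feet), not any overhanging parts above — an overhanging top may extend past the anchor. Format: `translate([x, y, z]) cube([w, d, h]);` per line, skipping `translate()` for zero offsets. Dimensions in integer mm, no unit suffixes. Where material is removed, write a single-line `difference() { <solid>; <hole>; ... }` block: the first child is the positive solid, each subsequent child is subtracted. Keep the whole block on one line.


difference() { translate([115, 293, 0]) cube([4670, 244, 2340]); translate([2285, 293, 0]) cube([824, 244, 2033]); }
translate([115, 3329, 0]) cube([4670, 244, 2340]);
translate([115, 537, 0]) cube([244, 2792, 2340]);
translate([4541, 537, 0]) cube([244, 2792, 2340]);


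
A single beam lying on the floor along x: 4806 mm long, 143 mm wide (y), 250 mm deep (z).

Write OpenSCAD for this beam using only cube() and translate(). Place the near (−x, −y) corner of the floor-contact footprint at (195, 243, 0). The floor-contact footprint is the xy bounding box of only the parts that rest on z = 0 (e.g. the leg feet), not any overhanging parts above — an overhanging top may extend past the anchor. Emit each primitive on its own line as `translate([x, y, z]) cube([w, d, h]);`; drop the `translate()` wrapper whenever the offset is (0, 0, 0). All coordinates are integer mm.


translate([195, 243, 0]) cube([4806, 143, 250]);


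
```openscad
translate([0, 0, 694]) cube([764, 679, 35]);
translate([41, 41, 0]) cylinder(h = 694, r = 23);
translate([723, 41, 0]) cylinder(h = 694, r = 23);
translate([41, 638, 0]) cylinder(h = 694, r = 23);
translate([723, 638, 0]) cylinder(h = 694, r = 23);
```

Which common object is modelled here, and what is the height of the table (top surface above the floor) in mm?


A table. The table height is 729 mm.

A 764×679×35 slab sits at z = 694 on four Ø46 mm round legs — a table. The top surface is at 694 + 35 = 729 mm.


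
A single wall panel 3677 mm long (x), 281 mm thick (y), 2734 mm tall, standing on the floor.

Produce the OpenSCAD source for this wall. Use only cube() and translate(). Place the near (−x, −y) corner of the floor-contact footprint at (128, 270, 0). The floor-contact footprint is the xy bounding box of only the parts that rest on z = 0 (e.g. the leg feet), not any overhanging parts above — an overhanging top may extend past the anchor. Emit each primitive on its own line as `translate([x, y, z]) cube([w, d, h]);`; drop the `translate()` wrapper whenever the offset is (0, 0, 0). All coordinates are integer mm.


translate([128, 270, 0]) cube([3677, 281, 2734]);


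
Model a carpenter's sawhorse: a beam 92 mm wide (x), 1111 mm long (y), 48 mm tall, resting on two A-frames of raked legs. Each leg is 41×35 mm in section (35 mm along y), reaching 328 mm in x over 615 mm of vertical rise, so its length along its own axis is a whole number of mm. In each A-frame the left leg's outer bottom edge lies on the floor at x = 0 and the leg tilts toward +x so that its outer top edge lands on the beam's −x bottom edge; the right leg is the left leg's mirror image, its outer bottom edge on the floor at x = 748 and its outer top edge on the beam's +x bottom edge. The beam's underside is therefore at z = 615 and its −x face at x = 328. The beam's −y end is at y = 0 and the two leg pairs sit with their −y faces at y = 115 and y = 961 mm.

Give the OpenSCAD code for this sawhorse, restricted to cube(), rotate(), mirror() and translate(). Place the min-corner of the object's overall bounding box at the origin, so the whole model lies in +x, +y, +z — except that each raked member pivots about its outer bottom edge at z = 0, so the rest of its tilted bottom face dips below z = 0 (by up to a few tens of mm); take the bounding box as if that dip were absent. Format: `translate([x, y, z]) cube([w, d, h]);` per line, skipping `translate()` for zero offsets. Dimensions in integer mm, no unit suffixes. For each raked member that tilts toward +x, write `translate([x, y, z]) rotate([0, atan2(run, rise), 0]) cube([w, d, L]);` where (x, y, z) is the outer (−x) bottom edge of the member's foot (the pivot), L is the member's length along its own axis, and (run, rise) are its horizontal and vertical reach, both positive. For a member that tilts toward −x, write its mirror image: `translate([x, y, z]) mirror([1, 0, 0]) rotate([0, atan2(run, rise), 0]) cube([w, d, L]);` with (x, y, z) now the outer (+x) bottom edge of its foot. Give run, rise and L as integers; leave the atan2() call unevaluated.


translate([328, 0, 615]) cube([92, 1111, 48]);
translate([0, 115, 0]) rotate([0, atan2(328, 615), 0]) cube([41, 35, 697]);
translate([748, 115, 0]) mirror([1, 0, 0]) rotate([0, atan2(328, 615), 0]) cube([41, 35, 697]);
translate([0, 961, 0]) rotate([0, atan2(328, 615), 0]) cube([41, 35, 697]);
translate([748, 961, 0]) mirror([1, 0, 0]) rotate([0, atan2(328, 615), 0]) cube([41, 35, 697]);


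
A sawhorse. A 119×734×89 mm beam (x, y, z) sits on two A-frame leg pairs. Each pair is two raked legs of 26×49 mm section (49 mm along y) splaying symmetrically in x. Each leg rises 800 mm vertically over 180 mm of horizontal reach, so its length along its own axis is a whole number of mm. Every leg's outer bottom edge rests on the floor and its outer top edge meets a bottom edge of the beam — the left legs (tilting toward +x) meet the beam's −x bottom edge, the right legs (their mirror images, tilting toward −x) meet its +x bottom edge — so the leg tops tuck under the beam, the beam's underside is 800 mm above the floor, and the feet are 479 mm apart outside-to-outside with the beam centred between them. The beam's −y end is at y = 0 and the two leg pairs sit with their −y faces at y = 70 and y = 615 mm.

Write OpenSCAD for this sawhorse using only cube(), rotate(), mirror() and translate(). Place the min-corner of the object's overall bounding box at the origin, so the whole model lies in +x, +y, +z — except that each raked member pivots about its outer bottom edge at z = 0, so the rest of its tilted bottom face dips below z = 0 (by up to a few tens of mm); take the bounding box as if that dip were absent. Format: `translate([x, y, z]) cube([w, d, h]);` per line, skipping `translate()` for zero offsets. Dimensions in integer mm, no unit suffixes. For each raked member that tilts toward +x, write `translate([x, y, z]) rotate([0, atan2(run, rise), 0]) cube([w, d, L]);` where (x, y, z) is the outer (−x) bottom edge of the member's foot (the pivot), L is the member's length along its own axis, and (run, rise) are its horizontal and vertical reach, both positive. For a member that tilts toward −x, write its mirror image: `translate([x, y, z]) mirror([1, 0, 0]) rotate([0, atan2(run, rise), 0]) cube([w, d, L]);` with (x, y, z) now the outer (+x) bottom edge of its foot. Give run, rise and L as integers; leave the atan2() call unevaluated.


translate([180, 0, 800]) cube([119, 734, 89]);
translate([0, 70, 0]) rotate([0, atan2(180, 800), 0]) cube([26, 49, 820]);
translate([479, 70, 0]) mirror([1, 0, 0]) rotate([0, atan2(180, 800), 0]) cube([26, 49, 820]);
translate([0, 615, 0]) rotate([0, atan2(180, 800), 0]) cube([26, 49, 820]);
translate([479, 615, 0]) mirror([1, 0, 0]) rotate([0, atan2(180, 800), 0]) cube([26, 49, 820]);


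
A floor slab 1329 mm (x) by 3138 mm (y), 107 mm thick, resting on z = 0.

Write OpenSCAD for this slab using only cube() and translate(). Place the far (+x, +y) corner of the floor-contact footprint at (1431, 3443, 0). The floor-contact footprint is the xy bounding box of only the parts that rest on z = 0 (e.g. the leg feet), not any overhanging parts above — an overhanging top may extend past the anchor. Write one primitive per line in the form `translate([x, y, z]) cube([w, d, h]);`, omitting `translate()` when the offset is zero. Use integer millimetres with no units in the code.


translate([102, 305, 0]) cube([1329, 3138, 107]);


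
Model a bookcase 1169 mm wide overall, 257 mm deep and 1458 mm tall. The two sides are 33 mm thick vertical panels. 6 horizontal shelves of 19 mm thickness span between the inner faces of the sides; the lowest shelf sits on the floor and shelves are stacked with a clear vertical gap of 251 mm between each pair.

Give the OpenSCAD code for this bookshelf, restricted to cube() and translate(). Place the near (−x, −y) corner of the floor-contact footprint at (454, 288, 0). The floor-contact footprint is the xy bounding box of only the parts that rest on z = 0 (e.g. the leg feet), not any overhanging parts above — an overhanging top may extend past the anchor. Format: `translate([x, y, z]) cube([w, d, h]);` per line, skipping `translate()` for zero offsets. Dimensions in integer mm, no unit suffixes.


translate([454, 288, 0]) cube([33, 257, 1458]);
translate([1590, 288, 0]) cube([33, 257, 1458]);
translate([487, 288, 0]) cube([1103, 257, 19]);
translate([487, 288, 270]) cube([1103, 257, 19]);
translate([487, 288, 540]) cube([1103, 257, 19]);
translate([487, 288, 810]) cube([1103, 257, 19]);
translate([487, 288, 1080]) cube([1103, 257, 19]);
translate([487, 288, 1350]) cube([1103, 257, 19]);


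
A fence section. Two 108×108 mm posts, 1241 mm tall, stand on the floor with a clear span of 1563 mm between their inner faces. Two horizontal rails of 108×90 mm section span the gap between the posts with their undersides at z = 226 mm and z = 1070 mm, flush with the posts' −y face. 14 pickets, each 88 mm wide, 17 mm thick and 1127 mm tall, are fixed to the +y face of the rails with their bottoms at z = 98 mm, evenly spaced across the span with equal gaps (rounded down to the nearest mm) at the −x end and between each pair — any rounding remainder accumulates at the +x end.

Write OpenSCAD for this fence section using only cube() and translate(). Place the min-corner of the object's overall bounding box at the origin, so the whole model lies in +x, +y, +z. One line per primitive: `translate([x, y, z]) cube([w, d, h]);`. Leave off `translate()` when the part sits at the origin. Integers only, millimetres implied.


cube([108, 108, 1241]);
translate([1671, 0, 0]) cube([108, 108, 1241]);
translate([108, 0, 226]) cube([1563, 108, 90]);
translate([108, 0, 1070]) cube([1563, 108, 90]);
translate([130, 108, 98]) cube([88, 17, 1127]);
translate([240, 108, 98]) cube([88, 17, 1127]);
translate([350, 108, 98]) cube([88, 17, 1127]);
translate([460, 108, 98]) cube([88, 17, 1127]);
translate([570, 108, 98]) cube([88, 17, 1127]);
translate([680, 108, 98]) cube([88, 17, 1127]);
translate([790, 108, 98]) cube([88, 17, 1127]);
translate([900, 108, 98]) cube([88, 17, 1127]);
translate([1010, 108, 98]) cube([88, 17, 1127]);
translate([1120, 108, 98]) cube([88, 17, 1127]);
translate([1230, 108, 98]) cube([88, 17, 1127]);
translate([1340, 108, 98]) cube([88, 17, 1127]);
translate([1450, 108, 98]) cube([88, 17, 1127]);
translate([1560, 108, 98]) cube([88, 17, 1127]);


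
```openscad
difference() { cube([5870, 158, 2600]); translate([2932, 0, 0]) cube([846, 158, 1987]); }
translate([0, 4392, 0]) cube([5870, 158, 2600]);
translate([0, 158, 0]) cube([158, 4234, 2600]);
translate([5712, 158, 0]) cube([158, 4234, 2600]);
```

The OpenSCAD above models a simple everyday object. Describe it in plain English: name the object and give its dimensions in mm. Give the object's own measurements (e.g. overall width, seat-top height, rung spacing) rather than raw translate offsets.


A single room: four walls, each 2600 mm tall and 158 mm thick, enclosing an outside footprint 5870×4550 mm (x × y), no floor or roof. The front and back walls (−y and +y sides) run the full x-width; the side walls fit between their inner faces. A door opening 846 mm wide and 1987 mm tall is cut through the front wall from the floor up, its −x edge 2932 mm from the wall's −x end.


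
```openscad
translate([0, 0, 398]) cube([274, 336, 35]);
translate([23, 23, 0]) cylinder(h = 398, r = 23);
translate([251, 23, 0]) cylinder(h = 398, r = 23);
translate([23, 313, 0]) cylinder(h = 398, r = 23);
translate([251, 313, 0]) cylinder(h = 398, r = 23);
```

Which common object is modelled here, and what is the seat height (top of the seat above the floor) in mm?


A stool. The seat height is 433 mm.

A 274×336×35 slab at z = 398 on four corner cylinders — a stool. The seat top is 398 + 35 = 433 mm.


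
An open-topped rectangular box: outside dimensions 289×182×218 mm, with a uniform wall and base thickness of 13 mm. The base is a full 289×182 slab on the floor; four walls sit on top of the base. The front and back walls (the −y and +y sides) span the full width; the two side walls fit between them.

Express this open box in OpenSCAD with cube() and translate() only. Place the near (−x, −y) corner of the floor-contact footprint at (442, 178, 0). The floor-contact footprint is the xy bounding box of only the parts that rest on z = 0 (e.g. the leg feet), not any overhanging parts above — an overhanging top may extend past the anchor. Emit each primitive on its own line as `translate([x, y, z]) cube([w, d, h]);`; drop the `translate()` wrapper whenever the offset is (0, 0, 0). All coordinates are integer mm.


translate([442, 178, 0]) cube([289, 182, 13]);
translate([442, 178, 13]) cube([289, 13, 205]);
translate([442, 347, 13]) cube([289, 13, 205]);
translate([442, 191, 13]) cube([13, 156, 205]);
translate([718, 191, 13]) cube([13, 156, 205]);


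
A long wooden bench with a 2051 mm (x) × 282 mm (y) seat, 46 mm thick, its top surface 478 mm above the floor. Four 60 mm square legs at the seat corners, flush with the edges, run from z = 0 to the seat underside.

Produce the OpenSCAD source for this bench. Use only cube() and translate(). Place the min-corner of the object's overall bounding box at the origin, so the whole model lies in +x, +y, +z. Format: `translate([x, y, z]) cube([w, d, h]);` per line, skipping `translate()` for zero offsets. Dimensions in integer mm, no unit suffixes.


translate([0, 0, 432]) cube([2051, 282, 46]);
cube([60, 60, 432]);
translate([0, 222, 0]) cube([60, 60, 432]);
translate([1991, 0, 0]) cube([60, 60, 432]);
translate([1991, 222, 0]) cube([60, 60, 432]);


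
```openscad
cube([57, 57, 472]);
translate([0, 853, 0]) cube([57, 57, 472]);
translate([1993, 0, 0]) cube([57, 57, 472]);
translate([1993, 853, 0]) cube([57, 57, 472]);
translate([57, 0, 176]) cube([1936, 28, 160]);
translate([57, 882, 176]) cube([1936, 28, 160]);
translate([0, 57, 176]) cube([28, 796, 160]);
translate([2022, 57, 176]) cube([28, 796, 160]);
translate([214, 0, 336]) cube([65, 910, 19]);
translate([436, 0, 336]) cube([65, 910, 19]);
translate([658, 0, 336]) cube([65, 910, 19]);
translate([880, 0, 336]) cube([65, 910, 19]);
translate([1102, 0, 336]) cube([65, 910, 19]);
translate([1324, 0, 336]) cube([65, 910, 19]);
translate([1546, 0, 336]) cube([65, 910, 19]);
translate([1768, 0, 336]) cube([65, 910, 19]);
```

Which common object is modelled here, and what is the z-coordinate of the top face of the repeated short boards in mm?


A bed frame. The slat-top height is 355 mm.

Four posts, four rails, and a row of slats — a bed frame. Slats sit on the rails at z = 176 + 160 = 336; with slat thickness 19, the top is 355 mm.


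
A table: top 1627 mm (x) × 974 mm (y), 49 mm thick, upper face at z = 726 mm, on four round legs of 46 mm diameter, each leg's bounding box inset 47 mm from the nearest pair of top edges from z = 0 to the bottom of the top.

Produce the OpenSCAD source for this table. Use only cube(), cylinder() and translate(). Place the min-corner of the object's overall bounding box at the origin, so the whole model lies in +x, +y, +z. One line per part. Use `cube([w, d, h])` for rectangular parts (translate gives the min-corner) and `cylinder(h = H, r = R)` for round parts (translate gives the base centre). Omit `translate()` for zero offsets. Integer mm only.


translate([0, 0, 677]) cube([1627, 974, 49]);
translate([70, 70, 0]) cylinder(h = 677, r = 23);
translate([1557, 70, 0]) cylinder(h = 677, r = 23);
translate([70, 904, 0]) cylinder(h = 677, r = 23);
translate([1557, 904, 0]) cylinder(h = 677, r = 23);


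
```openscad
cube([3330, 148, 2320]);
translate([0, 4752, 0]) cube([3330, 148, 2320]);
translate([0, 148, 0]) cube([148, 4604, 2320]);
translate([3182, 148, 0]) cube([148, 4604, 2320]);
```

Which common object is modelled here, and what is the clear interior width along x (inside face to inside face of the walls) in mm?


A house (or room) frame. The interior width is 3034 mm.

Four 2320 mm walls enclosing a rectangle with no floor or roof — a room or house frame. Outside width is 3330 mm and wall thickness is 148 mm, so the interior width is 3330 − 2 × 148 = 3034 mm.


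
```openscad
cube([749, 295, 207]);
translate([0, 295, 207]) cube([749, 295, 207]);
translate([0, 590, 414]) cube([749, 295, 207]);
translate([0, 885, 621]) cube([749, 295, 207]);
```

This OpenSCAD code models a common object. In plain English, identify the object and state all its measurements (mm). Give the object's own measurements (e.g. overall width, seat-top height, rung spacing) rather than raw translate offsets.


A straight staircase of 4 solid steps. Each step is 749 mm wide (x), 295 mm deep (y, the going) and 207 mm tall (the rise). The first step rests on the floor; each subsequent step sits one going further in +y and one rise higher in +z, directly behind and above the previous step with no overlap.


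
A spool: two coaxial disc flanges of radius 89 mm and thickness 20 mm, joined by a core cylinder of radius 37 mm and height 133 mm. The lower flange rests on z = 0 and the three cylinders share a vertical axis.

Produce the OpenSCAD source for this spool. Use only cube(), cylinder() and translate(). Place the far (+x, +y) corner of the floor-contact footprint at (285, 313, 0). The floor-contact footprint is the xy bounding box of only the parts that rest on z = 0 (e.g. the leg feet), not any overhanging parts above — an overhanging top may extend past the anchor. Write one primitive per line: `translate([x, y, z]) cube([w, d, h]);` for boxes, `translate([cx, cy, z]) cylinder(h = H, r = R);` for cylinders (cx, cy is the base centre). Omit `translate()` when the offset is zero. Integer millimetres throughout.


translate([196, 224, 0]) cylinder(h = 20, r = 89);
translate([196, 224, 20]) cylinder(h = 133, r = 37);
translate([196, 224, 153]) cylinder(h = 20, r = 89);


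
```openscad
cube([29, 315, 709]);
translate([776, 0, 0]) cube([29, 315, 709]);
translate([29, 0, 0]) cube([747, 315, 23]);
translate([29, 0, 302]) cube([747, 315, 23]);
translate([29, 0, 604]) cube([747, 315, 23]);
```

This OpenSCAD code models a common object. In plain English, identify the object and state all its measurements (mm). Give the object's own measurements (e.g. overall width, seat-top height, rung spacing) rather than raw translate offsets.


An open bookshelf. Two side panels, each 29 mm thick, 315 mm deep and 709 mm tall, stand 805 mm apart (outside-to-outside). Between them sit 3 shelves, each 23 mm thick and 315 mm deep, spanning the full gap between the sides. The bottom shelf rests on the floor (its underside at z = 0) and the clear gap between one shelf's top and the next shelf's underside is 279 mm.


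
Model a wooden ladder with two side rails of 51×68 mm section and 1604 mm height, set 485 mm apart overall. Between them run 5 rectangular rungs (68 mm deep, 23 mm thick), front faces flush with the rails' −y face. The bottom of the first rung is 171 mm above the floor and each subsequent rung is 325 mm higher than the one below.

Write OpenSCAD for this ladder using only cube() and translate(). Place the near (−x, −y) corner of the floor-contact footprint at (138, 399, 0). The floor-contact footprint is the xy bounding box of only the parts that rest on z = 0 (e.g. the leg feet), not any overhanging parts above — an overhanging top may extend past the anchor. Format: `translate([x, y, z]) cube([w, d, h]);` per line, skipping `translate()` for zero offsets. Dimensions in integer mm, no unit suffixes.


// rung span = 485 - 2*51 = 383
// rung[k] z = 171 + k*325
translate([138, 399, 0]) cube([51, 68, 1604]);
translate([572, 399, 0]) cube([51, 68, 1604]);
translate([189, 399, 171]) cube([383, 68, 23]);
translate([189, 399, 496]) cube([383, 68, 23]);
translate([189, 399, 821]) cube([383, 68, 23]);
translate([189, 399, 1146]) cube([383, 68, 23]);
translate([189, 399, 1471]) cube([383, 68, 23]);


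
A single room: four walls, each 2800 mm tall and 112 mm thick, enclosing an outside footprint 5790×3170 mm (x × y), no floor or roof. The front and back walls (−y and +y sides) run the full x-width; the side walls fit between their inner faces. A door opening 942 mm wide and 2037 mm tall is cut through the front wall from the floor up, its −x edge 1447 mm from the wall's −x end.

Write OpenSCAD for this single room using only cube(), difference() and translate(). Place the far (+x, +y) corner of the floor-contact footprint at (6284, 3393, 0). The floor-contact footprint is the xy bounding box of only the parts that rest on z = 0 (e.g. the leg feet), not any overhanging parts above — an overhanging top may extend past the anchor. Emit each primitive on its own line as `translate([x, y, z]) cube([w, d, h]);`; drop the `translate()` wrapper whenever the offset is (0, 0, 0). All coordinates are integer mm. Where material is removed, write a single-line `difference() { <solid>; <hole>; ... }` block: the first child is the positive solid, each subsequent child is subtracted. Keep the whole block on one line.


difference() { translate([494, 223, 0]) cube([5790, 112, 2800]); translate([1941, 223, 0]) cube([942, 112, 2037]); }
translate([494, 3281, 0]) cube([5790, 112, 2800]);
translate([494, 335, 0]) cube([112, 2946, 2800]);
translate([6172, 335, 0]) cube([112, 2946, 2800]);


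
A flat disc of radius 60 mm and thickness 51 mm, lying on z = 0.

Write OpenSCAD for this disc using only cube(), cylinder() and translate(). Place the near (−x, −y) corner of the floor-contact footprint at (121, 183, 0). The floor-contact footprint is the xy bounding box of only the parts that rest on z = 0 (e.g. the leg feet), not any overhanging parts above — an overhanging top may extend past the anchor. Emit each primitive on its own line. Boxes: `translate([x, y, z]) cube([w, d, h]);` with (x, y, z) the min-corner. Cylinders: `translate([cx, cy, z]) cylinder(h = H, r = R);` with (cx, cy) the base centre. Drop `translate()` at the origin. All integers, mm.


translate([181, 243, 0]) cylinder(h = 51, r = 60);


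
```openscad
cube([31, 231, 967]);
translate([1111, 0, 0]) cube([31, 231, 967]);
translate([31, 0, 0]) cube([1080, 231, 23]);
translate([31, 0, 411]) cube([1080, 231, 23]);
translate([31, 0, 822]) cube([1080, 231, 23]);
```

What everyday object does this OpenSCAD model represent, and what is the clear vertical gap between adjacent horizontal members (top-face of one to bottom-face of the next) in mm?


A bookshelf. The clear shelf gap is 388 mm.

Two tall side panels with 3 horizontal boards between them — a bookshelf. The first two shelf undersides are at z = 0 and z = 411; with shelf thickness 23, the clear gap is 411 − 0 − 23 = 388 mm.


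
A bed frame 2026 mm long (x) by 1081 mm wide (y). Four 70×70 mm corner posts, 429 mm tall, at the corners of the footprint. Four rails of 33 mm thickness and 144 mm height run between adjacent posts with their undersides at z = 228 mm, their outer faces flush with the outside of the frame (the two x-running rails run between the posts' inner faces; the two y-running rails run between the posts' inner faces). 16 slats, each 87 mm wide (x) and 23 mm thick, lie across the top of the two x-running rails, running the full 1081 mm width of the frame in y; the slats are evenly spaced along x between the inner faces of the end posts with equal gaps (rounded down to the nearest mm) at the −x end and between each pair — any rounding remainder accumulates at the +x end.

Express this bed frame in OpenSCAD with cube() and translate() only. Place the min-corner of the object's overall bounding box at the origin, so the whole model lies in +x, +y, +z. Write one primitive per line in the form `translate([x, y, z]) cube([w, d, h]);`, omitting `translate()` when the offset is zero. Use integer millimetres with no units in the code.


cube([70, 70, 429]);
translate([0, 1011, 0]) cube([70, 70, 429]);
translate([1956, 0, 0]) cube([70, 70, 429]);
translate([1956, 1011, 0]) cube([70, 70, 429]);
translate([70, 0, 228]) cube([1886, 33, 144]);
translate([70, 1048, 228]) cube([1886, 33, 144]);
translate([0, 70, 228]) cube([33, 941, 144]);
translate([1993, 70, 228]) cube([33, 941, 144]);
translate([99, 0, 372]) cube([87, 1081, 23]);
translate([215, 0, 372]) cube([87, 1081, 23]);
translate([331, 0, 372]) cube([87, 1081, 23]);
translate([447, 0, 372]) cube([87, 1081, 23]);
translate([563, 0, 372]) cube([87, 1081, 23]);
translate([679, 0, 372]) cube([87, 1081, 23]);
translate([795, 0, 372]) cube([87, 1081, 23]);
translate([911, 0, 372]) cube([87, 1081, 23]);
translate([1027, 0, 372]) cube([87, 1081, 23]);
translate([1143, 0, 372]) cube([87, 1081, 23]);
translate([1259, 0, 372]) cube([87, 1081, 23]);
translate([1375, 0, 372]) cube([87, 1081, 23]);
translate([1491, 0, 372]) cube([87, 1081, 23]);
translate([1607, 0, 372]) cube([87, 1081, 23]);
translate([1723, 0, 372]) cube([87, 1081, 23]);
translate([1839, 0, 372]) cube([87, 1081, 23]);


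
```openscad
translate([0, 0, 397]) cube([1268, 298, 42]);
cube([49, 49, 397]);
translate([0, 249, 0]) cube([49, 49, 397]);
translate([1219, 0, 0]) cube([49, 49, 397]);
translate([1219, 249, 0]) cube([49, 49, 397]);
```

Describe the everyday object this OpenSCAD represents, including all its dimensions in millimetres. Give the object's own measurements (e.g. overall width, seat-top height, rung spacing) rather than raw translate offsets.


A bench: a 1268×298 mm seat slab, 42 mm thick, top at z = 439 mm, on four 49×49 mm square legs flush with the seat corners and standing on z = 0.


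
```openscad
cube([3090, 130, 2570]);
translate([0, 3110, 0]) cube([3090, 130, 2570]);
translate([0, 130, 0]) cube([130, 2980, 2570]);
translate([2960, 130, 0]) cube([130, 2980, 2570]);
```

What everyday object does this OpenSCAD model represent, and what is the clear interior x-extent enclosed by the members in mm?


A house (or room) frame. The interior width is 2830 mm.

Four 2570 mm walls enclosing a rectangle with no floor or roof — a room or house frame. Outside width is 3090 mm and wall thickness is 130 mm, so the interior width is 3090 − 2 × 130 = 2830 mm.


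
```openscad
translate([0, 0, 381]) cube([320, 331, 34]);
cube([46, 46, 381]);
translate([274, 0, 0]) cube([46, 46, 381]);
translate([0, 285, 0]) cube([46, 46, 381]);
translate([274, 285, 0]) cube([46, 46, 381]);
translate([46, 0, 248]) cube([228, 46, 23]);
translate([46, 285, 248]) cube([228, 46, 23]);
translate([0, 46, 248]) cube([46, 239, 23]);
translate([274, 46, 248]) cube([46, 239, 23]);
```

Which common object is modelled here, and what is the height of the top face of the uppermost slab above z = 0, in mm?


A stool. The seat height is 415 mm.

A 320×331×34 slab at z = 381 on four corner posts — a stool. The seat top is 381 + 34 = 415 mm.


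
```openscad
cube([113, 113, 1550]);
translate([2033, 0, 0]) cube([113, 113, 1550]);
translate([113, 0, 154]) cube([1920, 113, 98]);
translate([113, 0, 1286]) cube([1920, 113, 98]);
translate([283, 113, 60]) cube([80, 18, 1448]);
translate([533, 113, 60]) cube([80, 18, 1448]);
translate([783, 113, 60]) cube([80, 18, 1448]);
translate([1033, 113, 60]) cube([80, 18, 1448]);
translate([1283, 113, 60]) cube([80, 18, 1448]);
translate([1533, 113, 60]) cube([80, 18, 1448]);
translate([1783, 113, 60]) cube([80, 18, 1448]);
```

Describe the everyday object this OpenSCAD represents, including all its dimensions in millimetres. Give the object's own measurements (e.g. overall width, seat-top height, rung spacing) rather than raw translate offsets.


A fence section. Two 113×113 mm posts, 1550 mm tall, stand on the floor with a clear span of 1920 mm between their inner faces. Two horizontal rails of 113×98 mm section span the gap between the posts with their undersides at z = 154 mm and z = 1286 mm, flush with the posts' −y face. 7 pickets, each 80 mm wide, 18 mm thick and 1448 mm tall, are fixed to the +y face of the rails with their bottoms at z = 60 mm, spaced across the span with a 170 mm gap after the −x post and between neighbouring pickets and before the +x post.


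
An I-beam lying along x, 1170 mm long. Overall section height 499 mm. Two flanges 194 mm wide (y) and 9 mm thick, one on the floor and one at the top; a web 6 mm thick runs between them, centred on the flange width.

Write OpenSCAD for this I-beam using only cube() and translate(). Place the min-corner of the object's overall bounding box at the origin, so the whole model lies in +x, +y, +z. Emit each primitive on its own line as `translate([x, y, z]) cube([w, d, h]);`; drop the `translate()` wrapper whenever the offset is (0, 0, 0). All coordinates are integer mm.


cube([1170, 194, 9]);
translate([0, 94, 9]) cube([1170, 6, 481]);
translate([0, 0, 490]) cube([1170, 194, 9]);


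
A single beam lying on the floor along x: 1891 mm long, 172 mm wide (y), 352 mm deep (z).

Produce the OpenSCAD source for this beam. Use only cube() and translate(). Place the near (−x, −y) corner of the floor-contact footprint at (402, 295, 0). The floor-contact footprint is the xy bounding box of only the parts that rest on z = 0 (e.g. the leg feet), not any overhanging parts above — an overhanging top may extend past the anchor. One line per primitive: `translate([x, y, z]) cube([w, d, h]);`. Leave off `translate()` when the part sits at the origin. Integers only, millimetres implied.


translate([402, 295, 0]) cube([1891, 172, 352]);


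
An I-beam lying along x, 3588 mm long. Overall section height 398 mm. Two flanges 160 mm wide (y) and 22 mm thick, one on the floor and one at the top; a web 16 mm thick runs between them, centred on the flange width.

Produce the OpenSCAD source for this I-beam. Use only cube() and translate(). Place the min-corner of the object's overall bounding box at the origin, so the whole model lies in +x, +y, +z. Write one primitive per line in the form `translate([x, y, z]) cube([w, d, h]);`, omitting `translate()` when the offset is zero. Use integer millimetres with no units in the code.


cube([3588, 160, 22]);
translate([0, 72, 22]) cube([3588, 16, 354]);
translate([0, 0, 376]) cube([3588, 160, 22]);


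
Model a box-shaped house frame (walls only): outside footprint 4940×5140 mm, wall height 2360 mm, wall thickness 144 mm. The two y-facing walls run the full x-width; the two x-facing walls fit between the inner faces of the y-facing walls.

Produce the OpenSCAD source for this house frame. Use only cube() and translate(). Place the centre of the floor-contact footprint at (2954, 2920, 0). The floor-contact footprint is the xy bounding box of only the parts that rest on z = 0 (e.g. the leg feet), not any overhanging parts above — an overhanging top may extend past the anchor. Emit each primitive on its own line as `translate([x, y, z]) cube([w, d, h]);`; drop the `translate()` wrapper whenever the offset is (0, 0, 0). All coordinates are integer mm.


translate([484, 350, 0]) cube([4940, 144, 2360]);
translate([484, 5346, 0]) cube([4940, 144, 2360]);
translate([484, 494, 0]) cube([144, 4852, 2360]);
translate([5280, 494, 0]) cube([144, 4852, 2360]);


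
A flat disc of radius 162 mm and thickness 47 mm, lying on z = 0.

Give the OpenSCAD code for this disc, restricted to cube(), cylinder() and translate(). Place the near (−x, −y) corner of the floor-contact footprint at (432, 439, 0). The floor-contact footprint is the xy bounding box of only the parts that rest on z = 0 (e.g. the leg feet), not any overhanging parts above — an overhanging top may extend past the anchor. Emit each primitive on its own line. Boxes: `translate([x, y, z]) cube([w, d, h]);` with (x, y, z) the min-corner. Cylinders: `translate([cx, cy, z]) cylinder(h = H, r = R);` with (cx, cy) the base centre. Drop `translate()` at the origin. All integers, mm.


translate([594, 601, 0]) cylinder(h = 47, r = 162);


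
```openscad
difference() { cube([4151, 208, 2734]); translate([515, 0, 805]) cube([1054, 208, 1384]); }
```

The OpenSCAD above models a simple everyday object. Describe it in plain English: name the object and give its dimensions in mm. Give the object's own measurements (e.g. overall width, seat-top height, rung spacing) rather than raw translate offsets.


A wall 4151 mm long (x), 208 mm thick (y), 2734 mm tall, with a rectangular window opening cut through it. The opening is 1054 mm wide and 1384 mm tall; its sill is at z = 805 mm and its near (−x) edge is 515 mm from the wall's −x end. The opening passes through the full wall thickness.


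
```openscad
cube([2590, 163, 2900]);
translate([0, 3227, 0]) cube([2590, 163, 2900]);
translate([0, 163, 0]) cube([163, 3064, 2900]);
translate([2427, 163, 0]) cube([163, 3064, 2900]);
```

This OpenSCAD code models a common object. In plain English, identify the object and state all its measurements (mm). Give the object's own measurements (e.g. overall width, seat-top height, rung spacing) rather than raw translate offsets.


The wall frame of a small rectangular building: four walls, each 2900 mm tall and 163 mm thick, enclosing a footprint 2590 mm (x) by 3390 mm (y) outside-to-outside, with no floor or roof. The front and back walls (the −y and +y sides) span the full width; the two side walls fit between them.


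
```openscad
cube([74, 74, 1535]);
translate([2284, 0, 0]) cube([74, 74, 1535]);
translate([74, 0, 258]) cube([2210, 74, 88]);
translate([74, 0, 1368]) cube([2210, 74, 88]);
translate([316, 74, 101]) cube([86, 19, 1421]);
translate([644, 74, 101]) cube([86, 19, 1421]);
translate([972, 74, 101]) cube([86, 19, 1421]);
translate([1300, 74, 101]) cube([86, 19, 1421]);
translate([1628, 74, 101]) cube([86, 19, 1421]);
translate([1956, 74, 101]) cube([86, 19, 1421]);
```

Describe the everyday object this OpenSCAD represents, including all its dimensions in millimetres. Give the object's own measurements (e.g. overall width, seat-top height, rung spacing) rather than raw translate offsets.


A fence section. Two 74×74 mm posts, 1535 mm tall, stand on the floor with a clear span of 2210 mm between their inner faces. Two horizontal rails of 74×88 mm section span the gap between the posts with their undersides at z = 258 mm and z = 1368 mm, flush with the posts' −y face. 6 pickets, each 86 mm wide, 19 mm thick and 1421 mm tall, are fixed to the +y face of the rails with their bottoms at z = 101 mm, spaced across the span with a 242 mm gap after the −x post and between neighbouring pickets and before the +x post.


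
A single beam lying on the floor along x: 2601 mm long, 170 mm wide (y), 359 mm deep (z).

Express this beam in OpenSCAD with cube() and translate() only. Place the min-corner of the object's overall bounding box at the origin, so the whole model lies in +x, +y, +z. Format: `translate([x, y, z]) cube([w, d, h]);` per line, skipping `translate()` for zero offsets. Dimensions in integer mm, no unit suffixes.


cube([2601, 170, 359]);


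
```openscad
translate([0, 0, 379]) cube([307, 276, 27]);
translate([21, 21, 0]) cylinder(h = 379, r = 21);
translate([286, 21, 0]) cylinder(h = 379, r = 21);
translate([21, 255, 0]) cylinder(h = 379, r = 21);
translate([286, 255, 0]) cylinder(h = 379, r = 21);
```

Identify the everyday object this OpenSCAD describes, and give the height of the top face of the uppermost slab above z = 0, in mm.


A stool. The seat height is 406 mm.

A 307×276×27 slab at z = 379 on four corner cylinders — a stool. The seat top is 379 + 27 = 406 mm.


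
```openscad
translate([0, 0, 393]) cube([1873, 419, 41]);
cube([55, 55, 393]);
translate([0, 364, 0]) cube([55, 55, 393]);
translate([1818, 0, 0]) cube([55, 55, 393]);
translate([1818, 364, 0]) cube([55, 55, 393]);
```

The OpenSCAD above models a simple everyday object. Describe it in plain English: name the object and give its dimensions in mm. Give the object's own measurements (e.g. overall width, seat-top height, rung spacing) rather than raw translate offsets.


A bench: a 1873×419 mm seat slab, 41 mm thick, top at z = 434 mm, on four 55×55 mm square legs flush with the seat corners and standing on z = 0.


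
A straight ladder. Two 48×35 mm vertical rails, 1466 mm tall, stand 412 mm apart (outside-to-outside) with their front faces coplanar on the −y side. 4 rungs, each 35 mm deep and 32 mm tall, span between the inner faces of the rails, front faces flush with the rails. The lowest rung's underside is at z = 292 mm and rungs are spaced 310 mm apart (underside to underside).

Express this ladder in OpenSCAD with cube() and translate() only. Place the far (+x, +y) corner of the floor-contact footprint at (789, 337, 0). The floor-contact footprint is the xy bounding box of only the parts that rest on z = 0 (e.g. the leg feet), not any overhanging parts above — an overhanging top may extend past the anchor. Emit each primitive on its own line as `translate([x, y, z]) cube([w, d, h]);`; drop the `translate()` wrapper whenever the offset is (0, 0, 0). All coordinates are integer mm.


translate([377, 302, 0]) cube([48, 35, 1466]);
translate([741, 302, 0]) cube([48, 35, 1466]);
translate([425, 302, 292]) cube([316, 35, 32]);
translate([425, 302, 602]) cube([316, 35, 32]);
translate([425, 302, 912]) cube([316, 35, 32]);
translate([425, 302, 1222]) cube([316, 35, 32]);
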